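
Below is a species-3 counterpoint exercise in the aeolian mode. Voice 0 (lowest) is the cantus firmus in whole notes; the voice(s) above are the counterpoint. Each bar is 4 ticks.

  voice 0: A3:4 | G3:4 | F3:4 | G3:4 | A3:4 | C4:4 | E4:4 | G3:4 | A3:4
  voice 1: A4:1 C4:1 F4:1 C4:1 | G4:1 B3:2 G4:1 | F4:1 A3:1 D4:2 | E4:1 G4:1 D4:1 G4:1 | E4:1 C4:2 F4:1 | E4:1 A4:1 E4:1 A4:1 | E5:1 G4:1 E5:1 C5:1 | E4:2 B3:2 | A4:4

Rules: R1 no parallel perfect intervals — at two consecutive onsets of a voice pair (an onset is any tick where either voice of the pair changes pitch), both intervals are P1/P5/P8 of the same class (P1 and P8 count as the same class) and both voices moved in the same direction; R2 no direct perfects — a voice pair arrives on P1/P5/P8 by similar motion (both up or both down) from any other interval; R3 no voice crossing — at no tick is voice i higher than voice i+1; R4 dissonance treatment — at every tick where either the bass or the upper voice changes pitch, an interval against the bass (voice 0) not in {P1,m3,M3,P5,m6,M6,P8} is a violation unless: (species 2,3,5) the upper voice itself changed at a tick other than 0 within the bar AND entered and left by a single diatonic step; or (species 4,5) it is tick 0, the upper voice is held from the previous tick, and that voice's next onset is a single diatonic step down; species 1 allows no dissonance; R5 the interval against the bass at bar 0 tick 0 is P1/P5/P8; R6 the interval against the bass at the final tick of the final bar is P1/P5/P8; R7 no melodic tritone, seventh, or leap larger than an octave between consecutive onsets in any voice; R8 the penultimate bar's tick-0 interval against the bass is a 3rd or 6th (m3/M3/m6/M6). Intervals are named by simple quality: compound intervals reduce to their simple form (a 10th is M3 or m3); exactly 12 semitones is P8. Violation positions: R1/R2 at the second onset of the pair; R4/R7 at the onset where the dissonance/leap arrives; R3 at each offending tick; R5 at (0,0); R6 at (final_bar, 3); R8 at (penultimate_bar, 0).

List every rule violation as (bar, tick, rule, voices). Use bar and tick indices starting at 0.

bar 0: v0=A3 v1=A4 downbeat P8
bar 1: v0=G3 v1=G4 downbeat P8
bar 2: v0=F3 v1=F4 downbeat P8
bar 3: v0=G3 v1=E4 downbeat M6
bar 4: v0=A3 v1=E4 downbeat P5
bar 5: v0=C4 v1=E4 downbeat M3
bar 6: v0=E4 v1=E5 downbeat P8
bar 7: v0=G3 v1=E4 downbeat M6
bar 8: v0=A3 v1=A4 downbeat P8
  -> R1 @ bar 2 tick 0 v(0, 1): G3/G4 P8 -> F3/F4 P8 similar
  -> R2 @ bar 6 tick 0 v(0, 1): C4/A4 M6 -> E4/E5 P8 similar
  -> R2 @ bar 8 tick 0 v(0, 1): G3/B3 M3 -> A3/A4 P8 similar
  -> R7 @ bar 8 tick 0 v(1,): B3->A4 leap 10st

(2, 0, R1, (0, 1))
(6, 0, R2, (0, 1))
(8, 0, R2, (0, 1))
(8, 0, R7, (1,))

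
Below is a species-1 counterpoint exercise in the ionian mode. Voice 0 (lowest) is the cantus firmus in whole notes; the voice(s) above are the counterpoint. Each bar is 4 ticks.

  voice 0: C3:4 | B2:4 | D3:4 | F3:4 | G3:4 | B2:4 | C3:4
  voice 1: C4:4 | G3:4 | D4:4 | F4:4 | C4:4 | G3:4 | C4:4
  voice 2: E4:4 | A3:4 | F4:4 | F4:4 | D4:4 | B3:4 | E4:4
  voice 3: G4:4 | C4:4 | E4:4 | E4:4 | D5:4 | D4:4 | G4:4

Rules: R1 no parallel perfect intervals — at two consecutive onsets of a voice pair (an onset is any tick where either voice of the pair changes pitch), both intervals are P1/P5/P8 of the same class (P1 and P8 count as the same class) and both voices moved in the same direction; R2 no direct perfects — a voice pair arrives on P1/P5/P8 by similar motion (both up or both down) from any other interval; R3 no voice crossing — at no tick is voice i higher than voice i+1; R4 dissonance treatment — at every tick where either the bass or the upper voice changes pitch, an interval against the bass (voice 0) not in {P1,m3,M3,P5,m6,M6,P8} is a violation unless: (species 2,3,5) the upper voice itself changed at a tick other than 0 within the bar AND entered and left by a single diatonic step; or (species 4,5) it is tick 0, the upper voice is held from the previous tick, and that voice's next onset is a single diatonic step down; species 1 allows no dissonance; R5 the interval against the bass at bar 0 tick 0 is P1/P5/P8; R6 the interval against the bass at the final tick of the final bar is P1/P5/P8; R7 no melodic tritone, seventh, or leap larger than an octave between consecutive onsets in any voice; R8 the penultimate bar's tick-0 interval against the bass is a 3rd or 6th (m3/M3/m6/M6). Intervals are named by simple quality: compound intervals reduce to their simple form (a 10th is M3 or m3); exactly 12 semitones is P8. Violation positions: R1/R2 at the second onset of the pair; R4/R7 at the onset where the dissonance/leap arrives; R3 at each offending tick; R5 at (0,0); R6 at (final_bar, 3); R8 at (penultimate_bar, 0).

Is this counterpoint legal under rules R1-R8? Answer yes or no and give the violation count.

bar 0: v0=C3 v1=C4 v2=E4 v3=G4 (P5)
bar 1: v0=B2 v1=G3 v2=A3 v3=C4 (m2)
bar 2: v0=D3 v1=D4 v2=F4 v3=E4 (M2)
bar 3: v0=F3 v1=F4 v2=F4 v3=E4 (M7)
bar 4: v0=G3 v1=C4 v2=D4 v3=D5 (P5)
bar 5: v0=B2 v1=G3 v2=B3 v3=D4 (m3)
bar 6: v0=C3 v1=C4 v2=E4 v3=G4 (P5)
  R5 @ bar0.0: opens on M3
  R4 @ bar1.0: B2/A3 m7 untreated
  R4 @ bar1.0: B2/C4 m2 untreated
  R2 @ bar2.0: B2/G3 m6 -> D3/D4 P8 similar
  R3 @ bar2.0: F4 above E4
  R4 @ bar2.0: D3/E4 M2 untreated
  R3 @ bar2.1: F4 above E4
  R3 @ bar2.2: F4 above E4
  R3 @ bar2.3: F4 above E4
  R1 @ bar3.0: D3/D4 P8 -> F3/F4 P8 similar
  R3 @ bar3.0: F4 above E4
  R4 @ bar3.0: F3/E4 M7 untreated
  R3 @ bar3.1: F4 above E4
  R3 @ bar3.2: F4 above E4
  R3 @ bar3.3: F4 above E4
  R2 @ bar4.0: F3/E4 M7 -> G3/D5 P5 similar
  R4 @ bar4.0: G3/C4 P4 untreated
  R7 @ bar4.0: E4->D5 leap 10st
  R2 @ bar5.0: G3/D4 P5 -> B2/B3 P8 similar
  R2 @ bar5.0: C4/D5 M2 -> G3/D4 P5 similar
  R8 @ bar5.0: penult P8 not 3rd/6th
  R1 @ bar6.0: G3/D4 P5 -> C4/G4 P5 similar
  R2 @ bar6.0: B2/G3 m6 -> C3/C4 P8 similar
  R2 @ bar6.0: B2/D4 m3 -> C3/G4 P5 similar
  R6 @ bar6.3: closes on M3

No (25 violations)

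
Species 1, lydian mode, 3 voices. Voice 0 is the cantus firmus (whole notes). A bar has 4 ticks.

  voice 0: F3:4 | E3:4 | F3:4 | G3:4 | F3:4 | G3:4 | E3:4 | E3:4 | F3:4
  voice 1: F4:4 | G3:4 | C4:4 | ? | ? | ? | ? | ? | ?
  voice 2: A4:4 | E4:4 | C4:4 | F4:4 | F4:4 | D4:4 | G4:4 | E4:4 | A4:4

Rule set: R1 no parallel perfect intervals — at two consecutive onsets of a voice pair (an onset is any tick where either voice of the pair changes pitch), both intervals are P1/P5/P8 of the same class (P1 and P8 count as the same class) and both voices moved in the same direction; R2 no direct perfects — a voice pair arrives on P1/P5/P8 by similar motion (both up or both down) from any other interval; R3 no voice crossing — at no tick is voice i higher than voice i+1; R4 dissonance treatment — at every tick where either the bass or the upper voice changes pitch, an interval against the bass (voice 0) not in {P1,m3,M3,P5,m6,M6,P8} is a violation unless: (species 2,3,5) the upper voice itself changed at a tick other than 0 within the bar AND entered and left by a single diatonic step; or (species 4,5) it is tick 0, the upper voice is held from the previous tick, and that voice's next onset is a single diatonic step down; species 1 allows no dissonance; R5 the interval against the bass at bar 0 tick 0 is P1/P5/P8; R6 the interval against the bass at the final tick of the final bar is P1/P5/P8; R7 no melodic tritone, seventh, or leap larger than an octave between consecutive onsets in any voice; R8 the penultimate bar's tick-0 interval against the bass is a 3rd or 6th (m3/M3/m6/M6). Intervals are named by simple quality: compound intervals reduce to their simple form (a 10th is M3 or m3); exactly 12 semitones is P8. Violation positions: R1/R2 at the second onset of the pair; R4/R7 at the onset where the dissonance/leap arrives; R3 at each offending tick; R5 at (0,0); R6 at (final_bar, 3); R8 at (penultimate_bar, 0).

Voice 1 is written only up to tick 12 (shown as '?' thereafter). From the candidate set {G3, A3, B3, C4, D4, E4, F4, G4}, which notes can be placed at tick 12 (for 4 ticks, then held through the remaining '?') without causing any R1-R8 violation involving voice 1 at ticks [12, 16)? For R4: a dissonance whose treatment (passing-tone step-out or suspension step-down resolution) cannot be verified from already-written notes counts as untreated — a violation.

G3: legal
A3: violates R4
B3: legal
C4: violates R4
D4: violates R1
E4: legal
F4: violates R1,R4
G4: violates R2,R3

{B3, E4, G3}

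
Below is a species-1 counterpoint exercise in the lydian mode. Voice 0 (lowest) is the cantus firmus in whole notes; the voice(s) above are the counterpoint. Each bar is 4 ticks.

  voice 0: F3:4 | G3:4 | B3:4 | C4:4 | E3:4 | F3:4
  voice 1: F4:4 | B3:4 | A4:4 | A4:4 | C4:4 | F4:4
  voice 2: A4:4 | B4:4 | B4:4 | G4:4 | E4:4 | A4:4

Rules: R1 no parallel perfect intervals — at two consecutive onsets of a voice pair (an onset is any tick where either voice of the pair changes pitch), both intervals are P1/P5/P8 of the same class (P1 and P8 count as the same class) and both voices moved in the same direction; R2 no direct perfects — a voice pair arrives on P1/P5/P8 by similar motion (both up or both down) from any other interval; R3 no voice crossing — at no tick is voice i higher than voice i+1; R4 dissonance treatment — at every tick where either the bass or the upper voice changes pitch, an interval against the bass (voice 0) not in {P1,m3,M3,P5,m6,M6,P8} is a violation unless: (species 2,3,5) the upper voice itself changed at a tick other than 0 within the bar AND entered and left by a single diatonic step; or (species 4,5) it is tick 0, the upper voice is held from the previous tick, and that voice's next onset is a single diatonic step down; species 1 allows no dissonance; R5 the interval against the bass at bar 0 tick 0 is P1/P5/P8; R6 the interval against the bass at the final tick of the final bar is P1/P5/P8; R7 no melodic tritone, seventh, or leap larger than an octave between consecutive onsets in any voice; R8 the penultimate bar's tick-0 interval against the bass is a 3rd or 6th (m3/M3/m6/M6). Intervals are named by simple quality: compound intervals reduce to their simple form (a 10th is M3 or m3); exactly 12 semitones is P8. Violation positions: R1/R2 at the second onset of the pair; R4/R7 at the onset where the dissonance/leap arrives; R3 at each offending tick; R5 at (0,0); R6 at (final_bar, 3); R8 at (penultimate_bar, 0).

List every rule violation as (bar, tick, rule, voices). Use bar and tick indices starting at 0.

bar 0: v0=F3 v1=F4 v2=A4 downbeat M3
bar 1: v0=G3 v1=B3 v2=B4 downbeat M3
bar 2: v0=B3 v1=A4 v2=B4 downbeat P8
bar 3: v0=C4 v1=A4 v2=G4 downbeat P5
bar 4: v0=E3 v1=C4 v2=E4 downbeat P8
bar 5: v0=F3 v1=F4 v2=A4 downbeat M3
  -> R5 @ bar 0 tick 0 v(0, 2): opens on M3
  -> R7 @ bar 1 tick 0 v(1,): F4->B3 leap 6st
  -> R4 @ bar 2 tick 0 v(0, 1): B3/A4 m7 untreated
  -> R7 @ bar 2 tick 0 v(1,): B3->A4 leap 10st
  -> R3 @ bar 3 tick 0 v(1, 2): A4 above G4
  -> R3 @ bar 3 tick 1 v(1, 2): A4 above G4
  -> R3 @ bar 3 tick 2 v(1, 2): A4 above G4
  -> R3 @ bar 3 tick 3 v(1, 2): A4 above G4
  -> R2 @ bar 4 tick 0 v(0, 2): C4/G4 P5 -> E3/E4 P8 similar
  -> R8 @ bar 4 tick 0 v(0, 2): penult P8 not 3rd/6th
  -> R2 @ bar 5 tick 0 v(0, 1): E3/C4 m6 -> F3/F4 P8 similar
  -> R6 @ bar 5 tick 3 v(0, 2): closes on M3

(0, 0, R5, (0, 2))
(1, 0, R7, (1,))
(2, 0, R4, (0, 1))
(2, 0, R7, (1,))
(3, 0, R3, (1, 2))
(3, 1, R3, (1, 2))
(3, 2, R3, (1, 2))
(3, 3, R3, (1, 2))
(4, 0, R2, (0, 2))
(4, 0, R8, (0, 2))
(5, 0, R2, (0, 1))
(5, 3, R6, (0, 2))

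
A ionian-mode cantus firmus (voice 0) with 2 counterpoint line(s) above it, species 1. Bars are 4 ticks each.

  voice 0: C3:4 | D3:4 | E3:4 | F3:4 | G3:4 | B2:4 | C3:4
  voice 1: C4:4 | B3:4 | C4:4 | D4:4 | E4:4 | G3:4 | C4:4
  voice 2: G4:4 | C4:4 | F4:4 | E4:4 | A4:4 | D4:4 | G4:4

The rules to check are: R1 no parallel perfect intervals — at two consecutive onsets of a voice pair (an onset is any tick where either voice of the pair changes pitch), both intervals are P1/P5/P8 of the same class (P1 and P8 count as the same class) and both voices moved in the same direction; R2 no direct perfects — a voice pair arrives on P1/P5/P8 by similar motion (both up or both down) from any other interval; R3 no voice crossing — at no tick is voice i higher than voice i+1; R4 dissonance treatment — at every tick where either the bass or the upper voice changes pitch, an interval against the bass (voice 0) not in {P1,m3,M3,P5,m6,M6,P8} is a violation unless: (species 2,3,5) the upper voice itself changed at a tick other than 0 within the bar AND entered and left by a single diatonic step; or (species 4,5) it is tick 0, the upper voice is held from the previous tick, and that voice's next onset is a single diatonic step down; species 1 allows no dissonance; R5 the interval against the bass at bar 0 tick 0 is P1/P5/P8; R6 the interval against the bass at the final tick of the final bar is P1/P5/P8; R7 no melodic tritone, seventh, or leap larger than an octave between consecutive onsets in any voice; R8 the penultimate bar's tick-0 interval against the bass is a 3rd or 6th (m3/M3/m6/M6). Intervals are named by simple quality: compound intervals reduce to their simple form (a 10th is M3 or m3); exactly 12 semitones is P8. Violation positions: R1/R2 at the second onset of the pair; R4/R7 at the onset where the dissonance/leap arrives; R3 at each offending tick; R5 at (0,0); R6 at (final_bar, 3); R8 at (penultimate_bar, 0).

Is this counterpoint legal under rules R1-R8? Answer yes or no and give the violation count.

No (8 violations)

bar 0: v0=C3 v1=C4 v2=G4 (P5)
bar 1: v0=D3 v1=B3 v2=C4 (m7)
bar 2: v0=E3 v1=C4 v2=F4 (m2)
bar 3: v0=F3 v1=D4 v2=E4 (M7)
bar 4: v0=G3 v1=E4 v2=A4 (M2)
bar 5: v0=B2 v1=G3 v2=D4 (m3)
bar 6: v0=C3 v1=C4 v2=G4 (P5)
  R4 @ bar1.0: D3/C4 m7 untreated
  R4 @ bar2.0: E3/F4 m2 untreated
  R4 @ bar3.0: F3/E4 M7 untreated
  R4 @ bar4.0: G3/A4 M2 untreated
  R2 @ bar5.0: E4/A4 P4 -> G3/D4 P5 similar
  R1 @ bar6.0: G3/D4 P5 -> C4/G4 P5 similar
  R2 @ bar6.0: B2/G3 m6 -> C3/C4 P8 similar
  R2 @ bar6.0: B2/D4 m3 -> C3/G4 P5 similar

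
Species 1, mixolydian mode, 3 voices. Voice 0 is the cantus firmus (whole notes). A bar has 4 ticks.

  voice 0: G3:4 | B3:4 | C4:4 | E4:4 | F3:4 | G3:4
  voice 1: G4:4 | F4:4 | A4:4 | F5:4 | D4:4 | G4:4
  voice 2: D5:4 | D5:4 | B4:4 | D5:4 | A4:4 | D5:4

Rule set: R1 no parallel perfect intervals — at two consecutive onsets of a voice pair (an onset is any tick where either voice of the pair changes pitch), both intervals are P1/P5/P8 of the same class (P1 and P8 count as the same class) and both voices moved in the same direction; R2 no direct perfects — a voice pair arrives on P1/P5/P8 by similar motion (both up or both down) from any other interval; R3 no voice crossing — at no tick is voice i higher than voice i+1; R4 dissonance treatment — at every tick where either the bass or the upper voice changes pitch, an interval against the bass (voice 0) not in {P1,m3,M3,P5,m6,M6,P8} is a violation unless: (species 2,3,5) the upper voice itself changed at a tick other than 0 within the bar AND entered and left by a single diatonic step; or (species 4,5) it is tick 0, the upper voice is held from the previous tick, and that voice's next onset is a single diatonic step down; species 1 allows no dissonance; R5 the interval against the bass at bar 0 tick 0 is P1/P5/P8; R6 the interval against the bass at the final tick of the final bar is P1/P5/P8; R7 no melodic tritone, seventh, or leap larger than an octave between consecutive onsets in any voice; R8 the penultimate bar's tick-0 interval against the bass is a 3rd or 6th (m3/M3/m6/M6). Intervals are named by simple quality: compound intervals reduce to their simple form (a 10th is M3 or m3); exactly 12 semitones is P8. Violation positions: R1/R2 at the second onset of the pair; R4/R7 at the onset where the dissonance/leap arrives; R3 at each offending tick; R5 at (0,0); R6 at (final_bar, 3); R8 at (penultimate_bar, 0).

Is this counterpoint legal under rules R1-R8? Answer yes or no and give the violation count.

bar 0: v0=G3 v1=G4 v2=D5 (P5)
bar 1: v0=B3 v1=F4 v2=D5 (m3)
bar 2: v0=C4 v1=A4 v2=B4 (M7)
bar 3: v0=E4 v1=F5 v2=D5 (m7)
bar 4: v0=F3 v1=D4 v2=A4 (M3)
bar 5: v0=G3 v1=G4 v2=D5 (P5)
  R4 @ bar1.0: B3/F4 TT untreated
  R4 @ bar2.0: C4/B4 M7 untreated
  R3 @ bar3.0: F5 above D5
  R4 @ bar3.0: E4/F5 m2 untreated
  R4 @ bar3.0: E4/D5 m7 untreated
  R3 @ bar3.1: F5 above D5
  R3 @ bar3.2: F5 above D5
  R3 @ bar3.3: F5 above D5
  R2 @ bar4.0: F5/D5 m3 -> D4/A4 P5 similar
  R7 @ bar4.0: E4->F3 leap 11st
  R7 @ bar4.0: F5->D4 leap 15st
  R1 @ bar5.0: D4/A4 P5 -> G4/D5 P5 similar
  R2 @ bar5.0: F3/D4 M6 -> G3/G4 P8 similar
  R2 @ bar5.0: F3/A4 M3 -> G3/D5 P5 similar

No (14 violations)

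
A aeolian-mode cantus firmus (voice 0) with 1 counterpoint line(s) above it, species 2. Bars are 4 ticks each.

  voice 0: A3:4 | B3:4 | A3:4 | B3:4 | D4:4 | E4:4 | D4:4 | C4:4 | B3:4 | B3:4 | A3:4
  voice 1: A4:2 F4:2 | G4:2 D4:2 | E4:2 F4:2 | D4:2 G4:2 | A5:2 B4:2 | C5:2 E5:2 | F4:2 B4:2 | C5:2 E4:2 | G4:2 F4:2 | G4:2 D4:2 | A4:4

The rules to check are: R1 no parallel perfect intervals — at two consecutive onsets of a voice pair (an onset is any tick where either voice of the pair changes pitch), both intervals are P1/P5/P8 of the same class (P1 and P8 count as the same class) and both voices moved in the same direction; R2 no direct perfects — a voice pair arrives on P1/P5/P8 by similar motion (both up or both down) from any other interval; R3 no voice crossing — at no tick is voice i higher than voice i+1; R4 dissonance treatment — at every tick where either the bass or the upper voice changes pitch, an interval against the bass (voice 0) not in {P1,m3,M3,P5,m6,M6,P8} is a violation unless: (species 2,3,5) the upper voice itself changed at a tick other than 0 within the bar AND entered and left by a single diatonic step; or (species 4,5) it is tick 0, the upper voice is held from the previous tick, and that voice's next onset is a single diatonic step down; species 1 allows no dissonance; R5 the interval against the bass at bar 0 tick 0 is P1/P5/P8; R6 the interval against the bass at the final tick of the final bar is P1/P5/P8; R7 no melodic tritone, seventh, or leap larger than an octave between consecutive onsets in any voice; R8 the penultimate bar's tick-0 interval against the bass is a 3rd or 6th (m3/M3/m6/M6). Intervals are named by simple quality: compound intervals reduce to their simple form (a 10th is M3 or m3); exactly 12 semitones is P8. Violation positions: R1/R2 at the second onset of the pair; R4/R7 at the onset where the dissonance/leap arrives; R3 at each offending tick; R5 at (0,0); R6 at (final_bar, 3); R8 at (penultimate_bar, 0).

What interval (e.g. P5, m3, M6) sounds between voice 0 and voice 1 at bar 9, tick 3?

voice 0=B3 voice 1=D4 -> m3

m3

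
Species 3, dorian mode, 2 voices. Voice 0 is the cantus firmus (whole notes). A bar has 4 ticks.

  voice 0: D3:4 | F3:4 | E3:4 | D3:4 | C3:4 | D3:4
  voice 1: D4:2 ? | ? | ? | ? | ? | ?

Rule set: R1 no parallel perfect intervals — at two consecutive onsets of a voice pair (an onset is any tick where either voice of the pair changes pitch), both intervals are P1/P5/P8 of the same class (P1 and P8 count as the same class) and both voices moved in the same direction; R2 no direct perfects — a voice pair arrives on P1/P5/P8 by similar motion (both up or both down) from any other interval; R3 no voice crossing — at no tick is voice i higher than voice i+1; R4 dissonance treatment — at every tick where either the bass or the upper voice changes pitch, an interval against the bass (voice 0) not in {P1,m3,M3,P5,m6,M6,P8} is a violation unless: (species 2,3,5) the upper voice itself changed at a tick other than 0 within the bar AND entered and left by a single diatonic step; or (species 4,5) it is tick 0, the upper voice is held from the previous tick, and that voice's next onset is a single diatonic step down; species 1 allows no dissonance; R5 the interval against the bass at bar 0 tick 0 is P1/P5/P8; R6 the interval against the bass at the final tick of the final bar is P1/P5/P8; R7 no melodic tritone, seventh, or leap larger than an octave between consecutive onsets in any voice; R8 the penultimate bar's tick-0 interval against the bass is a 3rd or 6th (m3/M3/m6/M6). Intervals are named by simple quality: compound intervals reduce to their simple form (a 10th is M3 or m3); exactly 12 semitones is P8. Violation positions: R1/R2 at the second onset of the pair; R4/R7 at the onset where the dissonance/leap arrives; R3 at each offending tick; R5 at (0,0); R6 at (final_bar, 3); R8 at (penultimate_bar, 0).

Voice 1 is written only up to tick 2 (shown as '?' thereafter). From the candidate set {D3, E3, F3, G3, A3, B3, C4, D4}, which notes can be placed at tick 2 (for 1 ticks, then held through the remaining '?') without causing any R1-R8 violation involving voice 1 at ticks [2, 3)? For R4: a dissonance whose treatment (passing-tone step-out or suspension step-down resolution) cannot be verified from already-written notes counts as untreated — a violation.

{A3, B3, D3, D4, F3}

D3: legal
E3: violates R4,R7
F3: legal
G3: violates R4
A3: legal
B3: legal
C4: violates R4
D4: legal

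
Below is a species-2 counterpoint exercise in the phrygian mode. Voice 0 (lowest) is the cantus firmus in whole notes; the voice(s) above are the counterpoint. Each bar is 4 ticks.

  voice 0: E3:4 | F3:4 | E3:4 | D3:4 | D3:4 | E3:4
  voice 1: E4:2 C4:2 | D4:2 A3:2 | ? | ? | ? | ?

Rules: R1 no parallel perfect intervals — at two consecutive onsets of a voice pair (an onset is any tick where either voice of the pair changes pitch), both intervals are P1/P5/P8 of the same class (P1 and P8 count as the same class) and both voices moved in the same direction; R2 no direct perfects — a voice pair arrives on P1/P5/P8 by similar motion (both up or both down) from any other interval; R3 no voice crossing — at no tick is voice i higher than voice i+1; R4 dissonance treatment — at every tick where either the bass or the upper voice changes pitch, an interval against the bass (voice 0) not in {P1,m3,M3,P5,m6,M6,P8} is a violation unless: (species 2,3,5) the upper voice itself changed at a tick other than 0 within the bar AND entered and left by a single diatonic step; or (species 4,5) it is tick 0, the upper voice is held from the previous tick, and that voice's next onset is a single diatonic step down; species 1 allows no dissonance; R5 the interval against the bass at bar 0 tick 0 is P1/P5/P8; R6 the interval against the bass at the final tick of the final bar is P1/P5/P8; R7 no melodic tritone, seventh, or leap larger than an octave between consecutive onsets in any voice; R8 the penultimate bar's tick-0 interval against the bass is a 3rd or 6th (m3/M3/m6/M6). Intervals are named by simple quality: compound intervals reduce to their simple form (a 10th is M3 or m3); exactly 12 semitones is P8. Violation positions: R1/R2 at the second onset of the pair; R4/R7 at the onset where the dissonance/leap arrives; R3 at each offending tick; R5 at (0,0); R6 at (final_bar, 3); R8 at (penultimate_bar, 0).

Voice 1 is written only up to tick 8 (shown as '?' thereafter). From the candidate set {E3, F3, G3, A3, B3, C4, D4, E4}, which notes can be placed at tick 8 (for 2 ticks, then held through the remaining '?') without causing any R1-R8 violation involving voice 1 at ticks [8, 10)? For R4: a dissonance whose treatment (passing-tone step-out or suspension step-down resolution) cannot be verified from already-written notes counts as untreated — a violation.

E3: violates R2
F3: violates R4
G3: legal
A3: violates R4
B3: legal
C4: legal
D4: violates R4
E4: legal

{B3, C4, E4, G3}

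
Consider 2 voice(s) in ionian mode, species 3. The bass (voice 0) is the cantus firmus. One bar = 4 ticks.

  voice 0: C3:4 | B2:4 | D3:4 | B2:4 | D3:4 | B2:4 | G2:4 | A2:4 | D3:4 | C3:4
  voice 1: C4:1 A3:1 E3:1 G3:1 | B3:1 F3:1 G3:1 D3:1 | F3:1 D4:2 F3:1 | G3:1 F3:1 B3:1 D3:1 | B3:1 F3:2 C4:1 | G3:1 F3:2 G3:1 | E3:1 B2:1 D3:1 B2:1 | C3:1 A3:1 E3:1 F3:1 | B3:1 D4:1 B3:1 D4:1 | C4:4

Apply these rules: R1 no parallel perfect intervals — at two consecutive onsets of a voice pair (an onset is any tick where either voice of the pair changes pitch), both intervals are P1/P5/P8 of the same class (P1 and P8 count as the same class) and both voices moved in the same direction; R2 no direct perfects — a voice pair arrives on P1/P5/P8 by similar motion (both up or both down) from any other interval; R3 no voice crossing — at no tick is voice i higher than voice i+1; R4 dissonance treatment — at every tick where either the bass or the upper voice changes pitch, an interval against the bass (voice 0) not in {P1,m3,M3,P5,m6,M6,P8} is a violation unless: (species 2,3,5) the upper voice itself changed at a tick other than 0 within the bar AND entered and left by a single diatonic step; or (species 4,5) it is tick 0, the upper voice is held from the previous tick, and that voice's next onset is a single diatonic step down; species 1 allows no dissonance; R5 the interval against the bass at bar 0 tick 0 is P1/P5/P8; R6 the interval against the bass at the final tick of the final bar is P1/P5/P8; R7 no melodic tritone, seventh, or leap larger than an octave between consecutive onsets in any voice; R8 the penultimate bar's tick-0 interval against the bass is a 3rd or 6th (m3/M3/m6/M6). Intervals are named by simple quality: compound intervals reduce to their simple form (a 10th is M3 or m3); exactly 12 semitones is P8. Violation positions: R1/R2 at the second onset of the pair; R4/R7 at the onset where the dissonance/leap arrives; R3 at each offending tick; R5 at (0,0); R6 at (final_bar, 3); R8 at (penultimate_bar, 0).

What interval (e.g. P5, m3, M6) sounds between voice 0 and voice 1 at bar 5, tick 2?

TT

voice 0=B2 voice 1=F3 -> TT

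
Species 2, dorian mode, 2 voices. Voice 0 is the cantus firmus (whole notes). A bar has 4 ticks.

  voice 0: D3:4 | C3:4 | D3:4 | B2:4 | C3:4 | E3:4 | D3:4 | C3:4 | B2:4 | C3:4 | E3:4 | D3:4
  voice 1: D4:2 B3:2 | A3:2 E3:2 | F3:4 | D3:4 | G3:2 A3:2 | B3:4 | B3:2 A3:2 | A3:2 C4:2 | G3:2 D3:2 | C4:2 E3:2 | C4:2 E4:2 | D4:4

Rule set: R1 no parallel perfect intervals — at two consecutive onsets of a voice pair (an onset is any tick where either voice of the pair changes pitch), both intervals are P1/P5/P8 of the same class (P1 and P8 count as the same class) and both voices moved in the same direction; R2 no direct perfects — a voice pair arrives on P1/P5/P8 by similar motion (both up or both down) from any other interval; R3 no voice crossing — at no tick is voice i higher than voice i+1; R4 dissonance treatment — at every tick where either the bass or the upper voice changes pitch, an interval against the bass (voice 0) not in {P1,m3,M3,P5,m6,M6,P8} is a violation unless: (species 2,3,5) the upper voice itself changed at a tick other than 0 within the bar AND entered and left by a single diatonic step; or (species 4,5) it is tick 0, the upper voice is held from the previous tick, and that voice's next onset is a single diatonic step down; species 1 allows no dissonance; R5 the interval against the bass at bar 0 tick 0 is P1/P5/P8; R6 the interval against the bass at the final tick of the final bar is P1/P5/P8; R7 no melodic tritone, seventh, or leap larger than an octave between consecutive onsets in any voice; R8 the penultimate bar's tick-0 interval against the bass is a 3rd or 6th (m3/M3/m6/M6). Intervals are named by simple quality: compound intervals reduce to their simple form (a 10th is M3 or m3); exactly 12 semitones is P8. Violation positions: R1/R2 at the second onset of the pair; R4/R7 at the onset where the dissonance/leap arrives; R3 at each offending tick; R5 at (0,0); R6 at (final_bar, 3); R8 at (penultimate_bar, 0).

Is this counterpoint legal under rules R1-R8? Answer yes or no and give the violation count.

No (5 violations)

bar 0: v0=D3 v1=D4 (P8)
bar 1: v0=C3 v1=A3 (M6)
bar 2: v0=D3 v1=F3 (m3)
bar 3: v0=B2 v1=D3 (m3)
bar 4: v0=C3 v1=G3 (P5)
bar 5: v0=E3 v1=B3 (P5)
bar 6: v0=D3 v1=B3 (M6)
bar 7: v0=C3 v1=A3 (M6)
bar 8: v0=B2 v1=G3 (m6)
bar 9: v0=C3 v1=C4 (P8)
bar 10: v0=E3 v1=C4 (m6)
bar 11: v0=D3 v1=D4 (P8)
  R2 @ bar4.0: B2/D3 m3 -> C3/G3 P5 similar
  R2 @ bar5.0: C3/A3 M6 -> E3/B3 P5 similar
  R2 @ bar9.0: B2/D3 m3 -> C3/C4 P8 similar
  R7 @ bar9.0: D3->C4 leap 10st
  R1 @ bar11.0: E3/E4 P8 -> D3/D4 P8 similar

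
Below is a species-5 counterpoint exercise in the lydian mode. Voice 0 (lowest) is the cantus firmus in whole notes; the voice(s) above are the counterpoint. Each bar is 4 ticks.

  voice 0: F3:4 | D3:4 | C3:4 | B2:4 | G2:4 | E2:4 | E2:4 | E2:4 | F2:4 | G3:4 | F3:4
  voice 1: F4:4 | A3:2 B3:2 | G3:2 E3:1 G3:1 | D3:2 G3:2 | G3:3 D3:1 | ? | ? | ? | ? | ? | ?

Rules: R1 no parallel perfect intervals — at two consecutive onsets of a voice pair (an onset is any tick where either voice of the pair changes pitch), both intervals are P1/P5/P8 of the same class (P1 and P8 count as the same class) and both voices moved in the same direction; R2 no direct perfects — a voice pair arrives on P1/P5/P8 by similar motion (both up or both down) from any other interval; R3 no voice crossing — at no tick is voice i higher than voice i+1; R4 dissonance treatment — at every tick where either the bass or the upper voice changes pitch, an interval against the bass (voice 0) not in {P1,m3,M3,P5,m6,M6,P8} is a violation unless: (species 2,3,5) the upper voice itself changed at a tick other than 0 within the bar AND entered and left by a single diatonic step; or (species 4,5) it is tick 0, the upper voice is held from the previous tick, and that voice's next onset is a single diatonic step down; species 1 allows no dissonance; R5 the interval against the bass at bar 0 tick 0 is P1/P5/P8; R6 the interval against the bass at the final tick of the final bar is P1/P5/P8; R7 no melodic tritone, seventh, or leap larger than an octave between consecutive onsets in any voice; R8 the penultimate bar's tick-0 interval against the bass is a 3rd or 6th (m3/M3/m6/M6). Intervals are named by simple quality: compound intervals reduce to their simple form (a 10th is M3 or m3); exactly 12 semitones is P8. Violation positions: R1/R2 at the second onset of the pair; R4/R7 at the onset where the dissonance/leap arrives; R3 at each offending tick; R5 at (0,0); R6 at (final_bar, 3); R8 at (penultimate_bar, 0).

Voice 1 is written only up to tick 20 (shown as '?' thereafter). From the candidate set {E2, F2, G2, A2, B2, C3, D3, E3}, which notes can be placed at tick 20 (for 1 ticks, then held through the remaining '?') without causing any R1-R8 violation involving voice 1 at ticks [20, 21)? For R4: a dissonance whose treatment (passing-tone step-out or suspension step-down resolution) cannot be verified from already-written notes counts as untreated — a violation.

E2: violates R2,R7
F2: violates R4
G2: legal
A2: violates R4
B2: violates R1
C3: legal
D3: violates R4
E3: legal

{C3, E3, G2}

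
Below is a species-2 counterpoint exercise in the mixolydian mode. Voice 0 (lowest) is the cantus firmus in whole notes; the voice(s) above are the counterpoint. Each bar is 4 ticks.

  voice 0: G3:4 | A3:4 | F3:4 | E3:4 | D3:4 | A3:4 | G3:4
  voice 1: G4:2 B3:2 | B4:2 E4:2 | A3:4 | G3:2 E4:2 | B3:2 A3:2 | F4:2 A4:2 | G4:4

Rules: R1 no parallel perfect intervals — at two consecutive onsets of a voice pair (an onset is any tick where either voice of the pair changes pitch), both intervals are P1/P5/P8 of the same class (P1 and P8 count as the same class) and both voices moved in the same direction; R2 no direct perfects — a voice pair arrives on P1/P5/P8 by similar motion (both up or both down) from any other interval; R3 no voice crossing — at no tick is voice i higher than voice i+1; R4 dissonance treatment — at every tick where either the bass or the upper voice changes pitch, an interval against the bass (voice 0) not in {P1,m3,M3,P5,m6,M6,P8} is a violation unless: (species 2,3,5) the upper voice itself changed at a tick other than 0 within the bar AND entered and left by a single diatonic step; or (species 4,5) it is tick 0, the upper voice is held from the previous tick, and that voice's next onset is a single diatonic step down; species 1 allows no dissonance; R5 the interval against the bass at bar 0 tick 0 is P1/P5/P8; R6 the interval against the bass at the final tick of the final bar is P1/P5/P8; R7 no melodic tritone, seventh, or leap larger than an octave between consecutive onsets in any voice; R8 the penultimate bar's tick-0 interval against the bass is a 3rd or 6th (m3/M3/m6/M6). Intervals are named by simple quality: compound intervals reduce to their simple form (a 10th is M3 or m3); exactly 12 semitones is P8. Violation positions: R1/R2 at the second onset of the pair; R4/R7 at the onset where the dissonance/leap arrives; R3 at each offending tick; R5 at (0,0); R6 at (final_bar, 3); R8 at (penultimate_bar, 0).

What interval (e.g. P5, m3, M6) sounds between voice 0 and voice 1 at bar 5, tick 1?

m6

voice 0=A3 voice 1=F4 -> m6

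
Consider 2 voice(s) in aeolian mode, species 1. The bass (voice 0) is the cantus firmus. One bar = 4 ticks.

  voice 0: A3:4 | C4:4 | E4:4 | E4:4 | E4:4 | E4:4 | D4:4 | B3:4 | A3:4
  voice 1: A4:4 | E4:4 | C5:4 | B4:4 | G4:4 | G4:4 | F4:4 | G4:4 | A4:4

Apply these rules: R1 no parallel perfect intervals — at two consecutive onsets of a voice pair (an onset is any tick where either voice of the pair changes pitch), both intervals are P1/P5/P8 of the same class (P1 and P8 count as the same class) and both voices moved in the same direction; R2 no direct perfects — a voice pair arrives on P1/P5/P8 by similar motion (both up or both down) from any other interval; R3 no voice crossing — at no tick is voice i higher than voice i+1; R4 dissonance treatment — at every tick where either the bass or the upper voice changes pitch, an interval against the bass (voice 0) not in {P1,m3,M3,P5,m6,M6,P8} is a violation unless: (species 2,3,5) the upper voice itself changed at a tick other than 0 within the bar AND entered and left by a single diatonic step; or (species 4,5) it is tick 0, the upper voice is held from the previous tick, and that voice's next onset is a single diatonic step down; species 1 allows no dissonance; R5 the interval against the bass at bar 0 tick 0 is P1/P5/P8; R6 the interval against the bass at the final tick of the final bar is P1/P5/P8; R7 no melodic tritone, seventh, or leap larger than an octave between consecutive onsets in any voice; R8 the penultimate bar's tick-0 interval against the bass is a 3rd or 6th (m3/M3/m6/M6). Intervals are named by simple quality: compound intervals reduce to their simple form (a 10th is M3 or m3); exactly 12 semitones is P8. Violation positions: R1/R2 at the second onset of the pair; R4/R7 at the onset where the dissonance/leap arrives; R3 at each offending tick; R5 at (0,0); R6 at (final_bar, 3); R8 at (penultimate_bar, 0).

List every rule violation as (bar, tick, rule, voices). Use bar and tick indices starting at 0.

No violations across 9 bars (A3..A3 vs A4..A4).

bar 0: v0=A3 v1=A4 downbeat P8
bar 1: v0=C4 v1=E4 downbeat M3
bar 2: v0=E4 v1=C5 downbeat m6
bar 3: v0=E4 v1=B4 downbeat P5
bar 4: v0=E4 v1=G4 downbeat m3
bar 5: v0=E4 v1=G4 downbeat m3
bar 6: v0=D4 v1=F4 downbeat m3
bar 7: v0=B3 v1=G4 downbeat m6
bar 8: v0=A3 v1=A4 downbeat P8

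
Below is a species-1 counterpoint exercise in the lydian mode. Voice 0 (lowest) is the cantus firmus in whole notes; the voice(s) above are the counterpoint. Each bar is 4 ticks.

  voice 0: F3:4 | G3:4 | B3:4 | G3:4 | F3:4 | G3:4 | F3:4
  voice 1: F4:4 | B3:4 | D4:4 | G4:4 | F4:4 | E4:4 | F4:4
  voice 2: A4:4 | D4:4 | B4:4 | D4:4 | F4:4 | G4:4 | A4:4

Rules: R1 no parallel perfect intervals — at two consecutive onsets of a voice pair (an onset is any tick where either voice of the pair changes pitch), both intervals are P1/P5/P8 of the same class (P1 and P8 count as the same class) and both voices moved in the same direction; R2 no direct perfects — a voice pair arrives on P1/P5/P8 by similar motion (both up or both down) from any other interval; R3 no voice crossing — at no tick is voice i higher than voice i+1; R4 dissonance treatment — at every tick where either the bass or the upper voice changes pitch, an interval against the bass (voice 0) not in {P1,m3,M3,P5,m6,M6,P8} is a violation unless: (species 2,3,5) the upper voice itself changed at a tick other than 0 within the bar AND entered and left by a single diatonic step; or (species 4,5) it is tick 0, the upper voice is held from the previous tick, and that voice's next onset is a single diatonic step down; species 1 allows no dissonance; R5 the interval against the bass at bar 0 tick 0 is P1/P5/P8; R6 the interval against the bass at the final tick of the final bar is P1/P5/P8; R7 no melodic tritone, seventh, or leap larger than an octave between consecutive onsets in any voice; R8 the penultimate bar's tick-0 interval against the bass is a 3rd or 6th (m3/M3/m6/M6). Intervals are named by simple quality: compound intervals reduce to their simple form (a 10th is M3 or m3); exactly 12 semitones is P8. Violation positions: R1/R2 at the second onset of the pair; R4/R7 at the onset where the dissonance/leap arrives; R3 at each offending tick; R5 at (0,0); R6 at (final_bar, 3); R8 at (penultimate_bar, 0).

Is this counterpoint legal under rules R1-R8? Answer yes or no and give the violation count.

No (12 violations)

bar 0: v0=F3 v1=F4 v2=A4 (M3)
bar 1: v0=G3 v1=B3 v2=D4 (P5)
bar 2: v0=B3 v1=D4 v2=B4 (P8)
bar 3: v0=G3 v1=G4 v2=D4 (P5)
bar 4: v0=F3 v1=F4 v2=F4 (P8)
bar 5: v0=G3 v1=E4 v2=G4 (P8)
bar 6: v0=F3 v1=F4 v2=A4 (M3)
  R5 @ bar0.0: opens on M3
  R7 @ bar1.0: F4->B3 leap 6st
  R2 @ bar2.0: G3/D4 P5 -> B3/B4 P8 similar
  R2 @ bar3.0: B3/B4 P8 -> G3/D4 P5 similar
  R3 @ bar3.0: G4 above D4
  R3 @ bar3.1: G4 above D4
  R3 @ bar3.2: G4 above D4
  R3 @ bar3.3: G4 above D4
  R1 @ bar4.0: G3/G4 P8 -> F3/F4 P8 similar
  R1 @ bar5.0: F3/F4 P8 -> G3/G4 P8 similar
  R8 @ bar5.0: penult P8 not 3rd/6th
  R6 @ bar6.3: closes on M3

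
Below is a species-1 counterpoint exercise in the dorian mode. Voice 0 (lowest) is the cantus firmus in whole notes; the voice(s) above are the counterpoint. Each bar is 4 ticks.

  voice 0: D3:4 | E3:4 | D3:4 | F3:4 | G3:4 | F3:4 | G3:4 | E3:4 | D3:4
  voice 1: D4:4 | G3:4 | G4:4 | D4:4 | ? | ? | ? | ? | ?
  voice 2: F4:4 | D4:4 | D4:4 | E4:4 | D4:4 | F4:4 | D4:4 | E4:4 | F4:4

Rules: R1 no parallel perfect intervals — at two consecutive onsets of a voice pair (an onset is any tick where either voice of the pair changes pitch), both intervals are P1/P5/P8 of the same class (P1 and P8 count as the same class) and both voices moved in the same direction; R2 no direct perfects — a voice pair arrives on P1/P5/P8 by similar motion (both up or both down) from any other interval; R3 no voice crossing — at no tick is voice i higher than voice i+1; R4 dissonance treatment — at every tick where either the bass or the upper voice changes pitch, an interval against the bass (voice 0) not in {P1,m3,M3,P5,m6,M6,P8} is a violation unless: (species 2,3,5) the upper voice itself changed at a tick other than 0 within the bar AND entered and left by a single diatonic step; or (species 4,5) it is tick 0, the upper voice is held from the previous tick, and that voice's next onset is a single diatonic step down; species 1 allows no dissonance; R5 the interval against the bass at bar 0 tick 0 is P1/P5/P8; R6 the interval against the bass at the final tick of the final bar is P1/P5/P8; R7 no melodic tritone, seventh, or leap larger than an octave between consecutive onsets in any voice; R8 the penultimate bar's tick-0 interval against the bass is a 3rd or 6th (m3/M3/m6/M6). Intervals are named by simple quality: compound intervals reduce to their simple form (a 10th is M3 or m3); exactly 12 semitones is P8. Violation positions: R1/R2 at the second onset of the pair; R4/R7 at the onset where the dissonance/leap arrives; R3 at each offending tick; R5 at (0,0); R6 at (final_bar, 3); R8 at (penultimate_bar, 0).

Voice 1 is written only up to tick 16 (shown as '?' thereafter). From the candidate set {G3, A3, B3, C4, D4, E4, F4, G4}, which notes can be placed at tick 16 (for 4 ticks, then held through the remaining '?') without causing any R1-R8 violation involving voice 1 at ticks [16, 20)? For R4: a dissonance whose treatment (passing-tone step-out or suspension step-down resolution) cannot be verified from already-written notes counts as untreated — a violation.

G3: violates R2
A3: violates R4
B3: legal
C4: violates R4
D4: legal
E4: violates R3
F4: violates R3,R4
G4: violates R2,R3

{B3, D4}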